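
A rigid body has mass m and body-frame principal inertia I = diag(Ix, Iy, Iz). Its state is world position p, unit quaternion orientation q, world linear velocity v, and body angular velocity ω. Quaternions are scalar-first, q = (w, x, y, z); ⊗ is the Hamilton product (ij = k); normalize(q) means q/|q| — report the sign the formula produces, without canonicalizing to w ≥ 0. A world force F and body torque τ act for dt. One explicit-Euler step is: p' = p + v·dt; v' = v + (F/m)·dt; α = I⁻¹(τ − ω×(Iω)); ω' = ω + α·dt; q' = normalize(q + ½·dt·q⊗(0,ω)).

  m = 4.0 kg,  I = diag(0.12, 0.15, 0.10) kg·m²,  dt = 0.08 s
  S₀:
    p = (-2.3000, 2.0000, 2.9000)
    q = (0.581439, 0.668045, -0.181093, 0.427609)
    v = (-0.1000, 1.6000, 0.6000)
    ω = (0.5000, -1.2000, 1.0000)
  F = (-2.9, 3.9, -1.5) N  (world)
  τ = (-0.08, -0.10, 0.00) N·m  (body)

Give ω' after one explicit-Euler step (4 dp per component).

gyro term ω×Iω = (0.0600, 0.0100, -0.0180)
α = I⁻¹(τ − ω×Iω) = (-1.1667, -0.7333, 0.1800)
new body rate ω' = (0.4067, -1.2587, 1.0144)

ω' = (0.4067, -1.2587, 1.0144)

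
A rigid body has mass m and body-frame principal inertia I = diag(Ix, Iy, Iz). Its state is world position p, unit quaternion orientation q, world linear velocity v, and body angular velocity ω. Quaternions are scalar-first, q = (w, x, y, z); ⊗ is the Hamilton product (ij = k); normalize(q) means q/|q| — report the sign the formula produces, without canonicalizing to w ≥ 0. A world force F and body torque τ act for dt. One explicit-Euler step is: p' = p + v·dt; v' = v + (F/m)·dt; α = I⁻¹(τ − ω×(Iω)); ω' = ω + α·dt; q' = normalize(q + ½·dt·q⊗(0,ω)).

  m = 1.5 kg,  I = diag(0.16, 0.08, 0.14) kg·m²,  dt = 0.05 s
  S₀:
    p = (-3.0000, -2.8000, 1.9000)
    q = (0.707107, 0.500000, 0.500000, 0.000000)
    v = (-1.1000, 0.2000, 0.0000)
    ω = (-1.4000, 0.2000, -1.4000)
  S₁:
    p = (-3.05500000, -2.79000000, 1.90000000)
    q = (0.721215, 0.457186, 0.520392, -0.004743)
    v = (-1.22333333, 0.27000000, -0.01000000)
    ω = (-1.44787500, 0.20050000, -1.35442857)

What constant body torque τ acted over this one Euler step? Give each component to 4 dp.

τ = (-0.1700, 0.0400, 0.1500)

rate change Δω = (-0.04787500, 0.00050000, 0.04557143)
τ = I·(Δω/dt) + ω₀×(Iω₀) = (-0.1700, 0.0400, 0.1500)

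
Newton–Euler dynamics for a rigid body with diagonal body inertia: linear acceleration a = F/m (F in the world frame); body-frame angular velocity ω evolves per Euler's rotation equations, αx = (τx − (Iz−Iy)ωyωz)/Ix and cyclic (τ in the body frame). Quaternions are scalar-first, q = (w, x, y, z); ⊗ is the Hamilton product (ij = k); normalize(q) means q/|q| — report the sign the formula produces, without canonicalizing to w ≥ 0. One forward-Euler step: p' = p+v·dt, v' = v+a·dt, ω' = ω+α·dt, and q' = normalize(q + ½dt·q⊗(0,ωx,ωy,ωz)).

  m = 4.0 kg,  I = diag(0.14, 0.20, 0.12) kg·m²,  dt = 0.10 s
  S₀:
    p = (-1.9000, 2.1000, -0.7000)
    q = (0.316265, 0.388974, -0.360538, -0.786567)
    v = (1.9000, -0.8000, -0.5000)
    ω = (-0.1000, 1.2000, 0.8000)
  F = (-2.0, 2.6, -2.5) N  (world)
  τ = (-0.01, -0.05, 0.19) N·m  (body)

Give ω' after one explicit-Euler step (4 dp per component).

gyro term ω×Iω = (-0.0768, -0.0016, -0.0072)
angular accel α = (0.4771, -0.2420, 1.6433)
ω + α·dt = (-0.0523, 1.1758, 0.9643)

ω' = (-0.0523, 1.1758, 0.9643)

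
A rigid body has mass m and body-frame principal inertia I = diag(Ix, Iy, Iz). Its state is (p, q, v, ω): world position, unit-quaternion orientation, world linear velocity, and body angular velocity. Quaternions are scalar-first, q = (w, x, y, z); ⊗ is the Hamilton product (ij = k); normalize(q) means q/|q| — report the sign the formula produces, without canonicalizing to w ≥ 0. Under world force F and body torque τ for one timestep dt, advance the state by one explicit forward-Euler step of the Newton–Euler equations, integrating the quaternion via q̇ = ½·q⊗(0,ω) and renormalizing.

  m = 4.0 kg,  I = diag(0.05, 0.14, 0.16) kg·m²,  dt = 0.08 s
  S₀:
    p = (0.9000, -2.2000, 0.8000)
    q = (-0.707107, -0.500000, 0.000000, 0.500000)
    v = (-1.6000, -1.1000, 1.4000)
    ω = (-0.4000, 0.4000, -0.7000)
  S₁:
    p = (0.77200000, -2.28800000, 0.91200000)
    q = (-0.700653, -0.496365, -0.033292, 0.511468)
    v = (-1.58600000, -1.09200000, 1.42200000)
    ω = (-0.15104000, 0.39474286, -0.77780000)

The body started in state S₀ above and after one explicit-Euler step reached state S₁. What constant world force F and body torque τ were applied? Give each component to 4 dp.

F = (0.7000, 0.4000, 1.1000)
τ = (0.1500, -0.0400, -0.1700)

velocity change Δv = (0.01400000, 0.00800000, 0.02200000)
applied force F = (0.7000, 0.4000, 1.1000)
ω₁ − ω₀ = (0.24896000, -0.00525714, -0.07780000)
precession coupling = (-0.0056, -0.0308, -0.0144)
applied torque τ = (0.1500, -0.0400, -0.1700)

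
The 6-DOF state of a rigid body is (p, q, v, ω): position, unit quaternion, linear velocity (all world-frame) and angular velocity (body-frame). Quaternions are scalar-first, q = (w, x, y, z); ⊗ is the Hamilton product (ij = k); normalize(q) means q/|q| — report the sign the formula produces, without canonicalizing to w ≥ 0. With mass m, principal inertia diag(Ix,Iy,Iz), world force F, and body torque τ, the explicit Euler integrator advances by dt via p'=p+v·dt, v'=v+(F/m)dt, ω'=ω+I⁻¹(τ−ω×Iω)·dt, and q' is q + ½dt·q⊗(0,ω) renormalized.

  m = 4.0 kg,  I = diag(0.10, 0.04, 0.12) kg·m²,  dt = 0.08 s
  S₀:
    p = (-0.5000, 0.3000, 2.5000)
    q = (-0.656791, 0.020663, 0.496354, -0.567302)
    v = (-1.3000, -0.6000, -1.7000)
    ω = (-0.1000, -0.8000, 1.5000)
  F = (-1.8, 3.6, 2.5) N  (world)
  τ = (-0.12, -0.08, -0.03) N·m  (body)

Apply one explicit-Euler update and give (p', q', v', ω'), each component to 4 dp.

p' = (-0.6040, 0.2520, 2.3640)
q' = (-0.6054, 0.0348, 0.5172, -0.6040)
v' = (-1.3360, -0.5280, -1.6500)
ω' = (-0.1192, -0.9660, 1.4832)

p' = p + v·dt = (-0.6040, 0.2520, 2.3640)
v + (F/m)dt = (-1.3360, -0.5280, -1.6500)
precession coupling ω×(Iω) = (-0.0960, 0.0030, -0.0048)
angular accel α = (-0.2400, -2.0750, -0.2100)
ω' = ω + α·dt = (-0.1192, -0.9660, 1.4832)
2q̇ = q⊗(0,ω) = (1.2501025, 0.3563685, 0.5511685, -0.9520815)
updated quaternion q' = (-0.6054, 0.0348, 0.5172, -0.6040)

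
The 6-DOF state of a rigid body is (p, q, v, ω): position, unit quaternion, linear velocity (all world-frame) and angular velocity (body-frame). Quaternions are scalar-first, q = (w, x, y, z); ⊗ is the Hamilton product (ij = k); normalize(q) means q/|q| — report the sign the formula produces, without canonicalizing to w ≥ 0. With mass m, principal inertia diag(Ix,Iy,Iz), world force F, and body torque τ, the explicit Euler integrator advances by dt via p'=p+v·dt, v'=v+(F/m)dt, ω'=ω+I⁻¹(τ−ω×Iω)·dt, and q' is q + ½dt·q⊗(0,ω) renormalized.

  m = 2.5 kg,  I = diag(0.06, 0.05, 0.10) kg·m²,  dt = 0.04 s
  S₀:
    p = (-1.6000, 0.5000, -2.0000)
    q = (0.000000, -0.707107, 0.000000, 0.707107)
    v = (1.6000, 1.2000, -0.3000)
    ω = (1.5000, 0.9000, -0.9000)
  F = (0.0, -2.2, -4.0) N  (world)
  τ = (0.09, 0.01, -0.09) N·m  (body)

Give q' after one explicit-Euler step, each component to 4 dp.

q⊗(0,ω) = (1.6970568, -0.6363963, 0.4242642, -0.6363963)
q' = normalize(q + ½dt·q⊗(0,ω)) = (0.0339, -0.7193, 0.0085, 0.6938)

q' = (0.0339, -0.7193, 0.0085, 0.6938)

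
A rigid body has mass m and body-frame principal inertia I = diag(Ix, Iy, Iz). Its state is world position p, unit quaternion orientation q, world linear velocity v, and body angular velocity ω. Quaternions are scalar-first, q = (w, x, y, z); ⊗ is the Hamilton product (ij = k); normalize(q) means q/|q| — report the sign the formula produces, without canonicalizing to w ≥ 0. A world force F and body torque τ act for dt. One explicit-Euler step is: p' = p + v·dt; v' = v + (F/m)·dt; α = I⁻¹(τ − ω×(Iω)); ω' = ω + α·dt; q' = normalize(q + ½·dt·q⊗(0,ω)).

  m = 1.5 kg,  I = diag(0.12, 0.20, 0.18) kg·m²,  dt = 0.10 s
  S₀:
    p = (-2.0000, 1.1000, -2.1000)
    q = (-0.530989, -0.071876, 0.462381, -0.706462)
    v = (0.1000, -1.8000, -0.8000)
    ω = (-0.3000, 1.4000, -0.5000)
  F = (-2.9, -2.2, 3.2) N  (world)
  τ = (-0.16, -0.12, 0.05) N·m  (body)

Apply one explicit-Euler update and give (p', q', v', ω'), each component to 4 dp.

p' = (-1.9900, 0.9200, -2.1800)
q' = (-0.5804, -0.0259, 0.4328, -0.6893)
v' = (-0.0933, -1.9467, -0.5867)
ω' = (-0.4450, 1.3445, -0.4536)

precession coupling ω×(Iω) = (0.0140, -0.0090, -0.0336)
α = I⁻¹(τ − ω×Iω) = (-1.4500, -0.5550, 0.4644)
new body rate ω' = (-0.4450, 1.3445, -0.4536)
Hamilton product q⊗(0,ω) = (-1.0221272, 0.9171530, -0.5673840, 0.3035824)
updated quaternion q' = (-0.5804, -0.0259, 0.4328, -0.6893)
p' = p + v·dt = (-1.9900, 0.9200, -2.1800)
v + (F/m)dt = (-0.0933, -1.9467, -0.5867)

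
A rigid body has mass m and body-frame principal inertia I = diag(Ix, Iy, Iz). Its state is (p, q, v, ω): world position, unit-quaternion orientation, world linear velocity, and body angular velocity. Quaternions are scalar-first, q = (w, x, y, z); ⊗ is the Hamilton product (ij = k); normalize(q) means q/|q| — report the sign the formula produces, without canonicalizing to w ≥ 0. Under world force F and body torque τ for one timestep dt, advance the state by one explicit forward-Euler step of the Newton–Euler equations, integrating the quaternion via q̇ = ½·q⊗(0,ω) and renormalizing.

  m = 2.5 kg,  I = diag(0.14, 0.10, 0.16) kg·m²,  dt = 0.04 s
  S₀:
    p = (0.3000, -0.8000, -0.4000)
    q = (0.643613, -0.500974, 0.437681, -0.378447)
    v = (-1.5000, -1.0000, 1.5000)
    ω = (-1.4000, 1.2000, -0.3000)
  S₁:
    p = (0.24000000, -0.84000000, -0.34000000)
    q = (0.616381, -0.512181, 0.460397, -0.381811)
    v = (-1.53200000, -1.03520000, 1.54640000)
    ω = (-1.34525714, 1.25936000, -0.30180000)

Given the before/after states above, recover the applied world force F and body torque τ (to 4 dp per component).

F = (-2.0000, -2.2000, 2.9000)
τ = (0.1700, 0.1400, 0.0600)

Δv = v₁−v₀ = (-0.03200000, -0.03520000, 0.04640000)
applied force F = (-2.0000, -2.2000, 2.9000)
ω₁ − ω₀ = (0.05474286, 0.05936000, -0.00180000)
precession coupling = (-0.0216, -0.0084, 0.0672)
I·α + gyro = (0.1700, 0.1400, 0.0600)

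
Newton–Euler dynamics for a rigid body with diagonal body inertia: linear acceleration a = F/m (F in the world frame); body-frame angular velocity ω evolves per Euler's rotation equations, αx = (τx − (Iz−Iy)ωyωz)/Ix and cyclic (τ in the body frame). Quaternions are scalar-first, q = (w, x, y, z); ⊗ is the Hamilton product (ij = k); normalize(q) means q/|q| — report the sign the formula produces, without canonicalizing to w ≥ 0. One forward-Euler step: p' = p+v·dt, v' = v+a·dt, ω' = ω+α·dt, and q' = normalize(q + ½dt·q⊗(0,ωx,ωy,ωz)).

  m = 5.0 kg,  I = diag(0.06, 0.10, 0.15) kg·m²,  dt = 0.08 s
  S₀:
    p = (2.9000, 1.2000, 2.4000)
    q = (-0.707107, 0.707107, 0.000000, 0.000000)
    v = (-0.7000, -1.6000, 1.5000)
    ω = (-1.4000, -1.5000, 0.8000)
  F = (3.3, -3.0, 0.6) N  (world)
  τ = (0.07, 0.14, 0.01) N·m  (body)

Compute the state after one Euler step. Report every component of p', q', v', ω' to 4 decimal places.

gyro term ω×Iω = (-0.0600, 0.1008, 0.0840)
angular accel α = (2.1667, 0.3920, -0.4933)
ω' = ω + α·dt = (-1.2267, -1.4686, 0.7605)
Hamilton product q⊗(0,ω) = (0.9899498, 0.9899498, 0.4949749, -1.6263461)
updated quaternion q' = (-0.6649, 0.7438, 0.0197, -0.0648)
p + v·dt = (2.8440, 1.0720, 2.5200)
v' = v + a·dt = (-0.6472, -1.6480, 1.5096)

p' = (2.8440, 1.0720, 2.5200)
q' = (-0.6649, 0.7438, 0.0197, -0.0648)
v' = (-0.6472, -1.6480, 1.5096)
ω' = (-1.2267, -1.4686, 0.7605)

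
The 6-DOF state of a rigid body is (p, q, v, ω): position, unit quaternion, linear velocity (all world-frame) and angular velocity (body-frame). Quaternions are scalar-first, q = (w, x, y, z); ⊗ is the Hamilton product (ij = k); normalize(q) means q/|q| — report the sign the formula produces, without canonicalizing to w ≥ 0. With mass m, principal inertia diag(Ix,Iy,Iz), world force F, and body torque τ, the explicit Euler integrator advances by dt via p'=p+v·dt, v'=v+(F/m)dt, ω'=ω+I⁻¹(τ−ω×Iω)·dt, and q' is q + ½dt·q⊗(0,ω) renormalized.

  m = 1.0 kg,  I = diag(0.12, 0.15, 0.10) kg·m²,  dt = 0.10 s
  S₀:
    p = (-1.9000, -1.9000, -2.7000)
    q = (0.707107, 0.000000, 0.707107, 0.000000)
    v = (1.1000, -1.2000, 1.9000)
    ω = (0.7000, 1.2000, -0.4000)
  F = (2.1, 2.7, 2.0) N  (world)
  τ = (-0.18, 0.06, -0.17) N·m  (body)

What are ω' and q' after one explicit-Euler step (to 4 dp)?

α = I⁻¹(τ − ω×Iω) = (-1.7000, 0.4373, -1.9520)
new body rate ω' = (0.5300, 1.2437, -0.5952)
Hamilton product q⊗(0,ω) = (-0.8485284, 0.2121321, 0.8485284, -0.7778177)
q + ½dt·q⊗(0,ω), renormalized = (0.6630, 0.0106, 0.7476, -0.0388)

ω' = (0.5300, 1.2437, -0.5952)
q' = (0.6630, 0.0106, 0.7476, -0.0388)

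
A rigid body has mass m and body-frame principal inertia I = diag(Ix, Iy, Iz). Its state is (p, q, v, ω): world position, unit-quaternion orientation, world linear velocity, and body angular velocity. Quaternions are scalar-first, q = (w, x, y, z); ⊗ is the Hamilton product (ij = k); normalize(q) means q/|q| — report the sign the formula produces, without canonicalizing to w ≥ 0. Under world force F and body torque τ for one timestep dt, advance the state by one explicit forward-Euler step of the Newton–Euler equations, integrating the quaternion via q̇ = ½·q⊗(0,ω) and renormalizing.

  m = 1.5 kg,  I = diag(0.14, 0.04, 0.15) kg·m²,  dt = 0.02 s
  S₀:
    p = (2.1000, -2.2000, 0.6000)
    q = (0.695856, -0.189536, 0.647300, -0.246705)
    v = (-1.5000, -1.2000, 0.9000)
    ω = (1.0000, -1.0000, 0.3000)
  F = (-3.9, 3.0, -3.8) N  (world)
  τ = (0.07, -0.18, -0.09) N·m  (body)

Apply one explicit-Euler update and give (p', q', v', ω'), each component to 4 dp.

a = (-2.6000, 2.0000, -2.5333)
new position p' = (2.0700, -2.2240, 0.6180)
v' = v + a·dt = (-1.5520, -1.1600, 0.8493)
ω×(Iω) gyroscopic = (-0.0330, -0.0030, 0.1000)
(τ − ω×Iω)/I = (0.7357, -4.4250, -1.2667)
ω' = ω + α·dt = (1.0147, -1.0885, 0.2747)
2q̇ = q⊗(0,ω) = (0.9108475, 0.6433410, -0.8857002, -0.2490072)
q + ½dt·q⊗(0,ω), renormalized = (0.7049, -0.1831, 0.6384, -0.2492)

p' = (2.0700, -2.2240, 0.6180)
q' = (0.7049, -0.1831, 0.6384, -0.2492)
v' = (-1.5520, -1.1600, 0.8493)
ω' = (1.0147, -1.0885, 0.2747)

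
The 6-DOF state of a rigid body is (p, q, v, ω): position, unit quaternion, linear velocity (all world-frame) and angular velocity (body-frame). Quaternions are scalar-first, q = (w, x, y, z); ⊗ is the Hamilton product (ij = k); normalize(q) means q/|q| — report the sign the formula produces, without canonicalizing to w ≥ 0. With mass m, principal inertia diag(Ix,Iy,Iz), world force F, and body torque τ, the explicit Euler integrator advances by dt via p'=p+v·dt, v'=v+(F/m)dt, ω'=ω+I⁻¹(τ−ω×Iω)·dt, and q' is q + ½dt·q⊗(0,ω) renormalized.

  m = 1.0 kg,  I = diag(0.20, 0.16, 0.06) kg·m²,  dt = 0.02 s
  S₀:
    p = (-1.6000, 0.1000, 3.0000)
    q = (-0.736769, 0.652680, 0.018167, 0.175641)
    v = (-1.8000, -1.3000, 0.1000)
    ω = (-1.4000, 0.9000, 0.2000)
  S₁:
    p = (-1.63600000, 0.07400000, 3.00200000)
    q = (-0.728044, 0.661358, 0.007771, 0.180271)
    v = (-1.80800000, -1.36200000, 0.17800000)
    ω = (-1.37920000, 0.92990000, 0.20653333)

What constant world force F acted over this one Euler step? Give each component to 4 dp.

v₁ − v₀ = (-0.00800000, -0.06200000, 0.07800000)
applied force F = (-0.4000, -3.1000, 3.9000)

F = (-0.4000, -3.1000, 3.9000)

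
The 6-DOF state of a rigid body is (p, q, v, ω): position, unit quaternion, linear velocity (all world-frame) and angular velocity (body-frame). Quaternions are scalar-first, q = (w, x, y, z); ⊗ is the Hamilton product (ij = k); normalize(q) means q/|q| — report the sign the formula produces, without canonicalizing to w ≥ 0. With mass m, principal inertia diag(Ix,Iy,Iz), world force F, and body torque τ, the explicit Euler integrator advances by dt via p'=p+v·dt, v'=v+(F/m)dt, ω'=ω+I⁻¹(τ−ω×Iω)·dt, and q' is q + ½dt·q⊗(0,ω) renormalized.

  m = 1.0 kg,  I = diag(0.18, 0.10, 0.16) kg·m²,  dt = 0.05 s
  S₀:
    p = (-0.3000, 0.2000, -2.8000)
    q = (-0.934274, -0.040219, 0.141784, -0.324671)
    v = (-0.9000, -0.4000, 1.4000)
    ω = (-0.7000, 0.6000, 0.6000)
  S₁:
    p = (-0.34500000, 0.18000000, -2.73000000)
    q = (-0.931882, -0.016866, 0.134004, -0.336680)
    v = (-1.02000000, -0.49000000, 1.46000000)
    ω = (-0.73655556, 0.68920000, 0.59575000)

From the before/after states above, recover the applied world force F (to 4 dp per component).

F = (-2.4000, -1.8000, 1.2000)

Δv = v₁−v₀ = (-0.12000000, -0.09000000, 0.06000000)
applied force F = (-2.4000, -1.8000, 1.2000)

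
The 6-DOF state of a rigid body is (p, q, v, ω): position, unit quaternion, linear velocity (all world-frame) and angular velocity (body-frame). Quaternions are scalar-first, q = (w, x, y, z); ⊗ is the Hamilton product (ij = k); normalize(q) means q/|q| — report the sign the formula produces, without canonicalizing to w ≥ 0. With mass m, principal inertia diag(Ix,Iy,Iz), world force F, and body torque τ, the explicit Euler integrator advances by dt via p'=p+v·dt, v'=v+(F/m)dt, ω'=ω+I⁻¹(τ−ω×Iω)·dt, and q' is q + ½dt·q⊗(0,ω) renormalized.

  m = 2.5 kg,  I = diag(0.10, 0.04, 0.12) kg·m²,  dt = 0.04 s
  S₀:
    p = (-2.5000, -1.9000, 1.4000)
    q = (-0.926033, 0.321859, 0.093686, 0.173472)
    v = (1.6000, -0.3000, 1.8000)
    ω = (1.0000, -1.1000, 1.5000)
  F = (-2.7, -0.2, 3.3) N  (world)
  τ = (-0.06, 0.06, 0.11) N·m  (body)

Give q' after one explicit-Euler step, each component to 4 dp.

q⊗(0,ω) = (-0.4790124, -0.5946848, 0.7093198, -1.8367804)
updated quaternion q' = (-0.9348, 0.3097, 0.1078, 0.1366)

q' = (-0.9348, 0.3097, 0.1078, 0.1366)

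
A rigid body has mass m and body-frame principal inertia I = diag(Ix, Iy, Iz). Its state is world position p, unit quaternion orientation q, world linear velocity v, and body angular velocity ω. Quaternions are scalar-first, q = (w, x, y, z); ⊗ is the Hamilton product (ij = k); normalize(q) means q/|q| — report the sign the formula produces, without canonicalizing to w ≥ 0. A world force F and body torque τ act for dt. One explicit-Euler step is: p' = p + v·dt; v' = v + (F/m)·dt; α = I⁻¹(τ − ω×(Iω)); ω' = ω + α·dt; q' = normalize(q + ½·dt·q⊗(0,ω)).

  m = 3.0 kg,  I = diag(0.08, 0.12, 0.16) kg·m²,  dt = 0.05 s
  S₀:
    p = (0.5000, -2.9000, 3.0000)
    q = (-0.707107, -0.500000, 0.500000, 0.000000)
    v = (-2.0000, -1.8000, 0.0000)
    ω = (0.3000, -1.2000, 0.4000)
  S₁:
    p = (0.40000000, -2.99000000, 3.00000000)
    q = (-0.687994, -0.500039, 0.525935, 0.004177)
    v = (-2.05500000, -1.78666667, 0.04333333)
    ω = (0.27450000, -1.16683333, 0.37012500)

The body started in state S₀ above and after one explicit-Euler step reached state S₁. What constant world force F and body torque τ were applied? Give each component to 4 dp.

F = (-3.3000, 0.8000, 2.6000)
τ = (-0.0600, 0.0700, -0.1100)

Δω = ω₁−ω₀ = (-0.02550000, 0.03316667, -0.02987500)
gyro term ω₀×Iω₀ = (-0.0192, -0.0096, -0.0144)
applied torque τ = (-0.0600, 0.0700, -0.1100)
velocity change Δv = (-0.05500000, 0.01333333, 0.04333333)
m·(v₁−v₀)/dt = (-3.3000, 0.8000, 2.6000)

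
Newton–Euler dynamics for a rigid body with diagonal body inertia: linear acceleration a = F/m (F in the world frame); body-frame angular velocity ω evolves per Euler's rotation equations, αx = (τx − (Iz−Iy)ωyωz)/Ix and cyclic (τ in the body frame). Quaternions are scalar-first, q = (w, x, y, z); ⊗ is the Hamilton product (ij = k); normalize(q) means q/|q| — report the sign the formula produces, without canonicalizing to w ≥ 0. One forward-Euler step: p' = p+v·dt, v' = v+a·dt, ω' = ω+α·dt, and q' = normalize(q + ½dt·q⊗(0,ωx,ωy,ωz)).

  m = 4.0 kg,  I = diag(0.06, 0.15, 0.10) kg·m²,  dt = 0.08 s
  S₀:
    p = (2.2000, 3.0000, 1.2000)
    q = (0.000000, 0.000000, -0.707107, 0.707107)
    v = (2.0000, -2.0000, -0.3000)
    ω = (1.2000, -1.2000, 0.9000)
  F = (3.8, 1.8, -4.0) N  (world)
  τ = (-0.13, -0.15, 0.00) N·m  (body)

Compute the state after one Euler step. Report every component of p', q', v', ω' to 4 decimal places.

p' = (2.3600, 2.8400, 1.1760)
q' = (-0.0592, 0.0085, -0.6712, 0.7389)
v' = (2.0760, -1.9640, -0.3800)
ω' = (0.9547, -1.2570, 1.0037)

a = (0.9500, 0.4500, -1.0000)
p' = p + v·dt = (2.3600, 2.8400, 1.1760)
v + (F/m)dt = (2.0760, -1.9640, -0.3800)
precession coupling ω×(Iω) = (0.0540, -0.0432, -0.1296)
α = I⁻¹(τ − ω×Iω) = (-3.0667, -0.7120, 1.2960)
new body rate ω' = (0.9547, -1.2570, 1.0037)
q⊗(0,ω) = (-1.4849247, 0.2121321, 0.8485284, 0.8485284)
updated quaternion q' = (-0.0592, 0.0085, -0.6712, 0.7389)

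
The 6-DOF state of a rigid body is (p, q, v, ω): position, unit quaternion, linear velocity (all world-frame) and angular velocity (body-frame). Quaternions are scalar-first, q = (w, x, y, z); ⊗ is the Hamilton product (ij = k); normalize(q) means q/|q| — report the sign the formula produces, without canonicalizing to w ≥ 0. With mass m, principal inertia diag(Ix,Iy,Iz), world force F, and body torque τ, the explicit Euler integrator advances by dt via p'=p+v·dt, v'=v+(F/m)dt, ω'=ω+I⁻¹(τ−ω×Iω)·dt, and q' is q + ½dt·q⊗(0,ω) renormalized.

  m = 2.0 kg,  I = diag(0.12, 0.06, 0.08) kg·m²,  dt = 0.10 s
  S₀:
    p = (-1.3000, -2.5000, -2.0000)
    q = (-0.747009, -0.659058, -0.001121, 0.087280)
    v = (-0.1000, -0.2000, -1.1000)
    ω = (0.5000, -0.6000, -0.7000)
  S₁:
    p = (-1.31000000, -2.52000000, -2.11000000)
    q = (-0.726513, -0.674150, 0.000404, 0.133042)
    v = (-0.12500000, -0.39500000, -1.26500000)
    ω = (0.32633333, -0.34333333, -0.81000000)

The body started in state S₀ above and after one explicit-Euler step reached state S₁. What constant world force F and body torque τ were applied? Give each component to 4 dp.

rate change Δω = (-0.17366667, 0.25666667, -0.11000000)
applied torque τ = (-0.2000, 0.1400, -0.0700)
v₁ − v₀ = (-0.02500000, -0.19500000, -0.16500000)
applied force F = (-0.5000, -3.9000, -3.3000)

F = (-0.5000, -3.9000, -3.3000)
τ = (-0.2000, 0.1400, -0.0700)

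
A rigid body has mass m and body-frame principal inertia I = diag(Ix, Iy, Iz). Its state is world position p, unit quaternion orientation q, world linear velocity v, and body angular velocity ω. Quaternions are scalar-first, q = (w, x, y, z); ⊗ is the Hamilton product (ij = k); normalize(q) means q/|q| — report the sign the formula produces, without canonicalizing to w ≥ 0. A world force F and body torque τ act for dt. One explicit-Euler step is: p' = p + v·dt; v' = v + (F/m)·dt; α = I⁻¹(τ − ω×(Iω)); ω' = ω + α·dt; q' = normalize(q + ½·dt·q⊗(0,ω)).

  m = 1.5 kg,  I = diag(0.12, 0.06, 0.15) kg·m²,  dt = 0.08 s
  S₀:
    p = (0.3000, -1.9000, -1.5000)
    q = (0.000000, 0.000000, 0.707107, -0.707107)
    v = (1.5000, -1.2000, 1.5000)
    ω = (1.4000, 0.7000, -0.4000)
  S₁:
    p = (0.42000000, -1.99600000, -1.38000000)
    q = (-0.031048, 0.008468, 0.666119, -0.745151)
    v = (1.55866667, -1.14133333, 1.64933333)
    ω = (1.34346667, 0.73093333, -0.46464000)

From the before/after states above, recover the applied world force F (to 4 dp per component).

velocity change Δv = (0.05866667, 0.05866667, 0.14933333)
F = m·Δv/dt = (1.1000, 1.1000, 2.8000)

F = (1.1000, 1.1000, 2.8000)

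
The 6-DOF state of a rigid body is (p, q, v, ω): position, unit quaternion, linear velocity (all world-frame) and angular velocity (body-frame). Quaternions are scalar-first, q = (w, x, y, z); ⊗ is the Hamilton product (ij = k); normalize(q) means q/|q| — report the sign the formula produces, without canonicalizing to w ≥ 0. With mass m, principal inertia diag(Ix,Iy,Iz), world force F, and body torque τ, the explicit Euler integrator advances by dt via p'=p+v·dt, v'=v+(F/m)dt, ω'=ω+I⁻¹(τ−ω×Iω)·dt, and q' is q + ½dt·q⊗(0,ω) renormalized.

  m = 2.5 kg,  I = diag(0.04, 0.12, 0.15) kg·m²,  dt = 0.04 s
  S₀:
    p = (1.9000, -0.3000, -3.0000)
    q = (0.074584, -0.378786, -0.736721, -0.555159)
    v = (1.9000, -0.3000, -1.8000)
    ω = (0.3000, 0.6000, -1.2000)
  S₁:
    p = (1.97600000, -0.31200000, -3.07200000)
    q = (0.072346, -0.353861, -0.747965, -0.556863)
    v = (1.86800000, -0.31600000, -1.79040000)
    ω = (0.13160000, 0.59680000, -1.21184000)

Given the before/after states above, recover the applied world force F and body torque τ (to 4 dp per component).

v₁ − v₀ = (-0.03200000, -0.01600000, 0.00960000)
applied force F = (-2.0000, -1.0000, 0.6000)
rate change Δω = (-0.16840000, -0.00320000, -0.01184000)
ω₀×(Iω₀) = (-0.0216, 0.0396, 0.0144)
applied torque τ = (-0.1900, 0.0300, -0.0300)

F = (-2.0000, -1.0000, 0.6000)
τ = (-0.1900, 0.0300, -0.0300)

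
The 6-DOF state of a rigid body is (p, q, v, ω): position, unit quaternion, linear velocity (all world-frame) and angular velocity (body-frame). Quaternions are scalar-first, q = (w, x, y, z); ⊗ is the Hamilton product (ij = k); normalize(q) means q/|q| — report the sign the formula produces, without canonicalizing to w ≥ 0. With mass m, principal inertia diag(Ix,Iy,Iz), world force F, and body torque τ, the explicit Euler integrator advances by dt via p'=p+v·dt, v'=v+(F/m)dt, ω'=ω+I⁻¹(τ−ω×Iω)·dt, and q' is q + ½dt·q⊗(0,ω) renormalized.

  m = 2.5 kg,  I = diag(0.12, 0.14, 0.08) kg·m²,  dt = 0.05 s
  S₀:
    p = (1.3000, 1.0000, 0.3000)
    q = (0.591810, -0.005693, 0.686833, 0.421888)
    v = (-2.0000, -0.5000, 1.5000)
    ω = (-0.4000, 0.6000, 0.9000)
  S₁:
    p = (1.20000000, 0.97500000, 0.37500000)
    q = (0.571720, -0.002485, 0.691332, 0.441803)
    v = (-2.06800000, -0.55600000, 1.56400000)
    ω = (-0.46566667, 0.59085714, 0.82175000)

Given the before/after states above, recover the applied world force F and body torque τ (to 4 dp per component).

v₁ − v₀ = (-0.06800000, -0.05600000, 0.06400000)
applied force F = (-3.4000, -2.8000, 3.2000)
rate change Δω = (-0.06566667, -0.00914286, -0.07825000)
applied torque τ = (-0.1900, -0.0400, -0.1300)

F = (-3.4000, -2.8000, 3.2000)
τ = (-0.1900, -0.0400, -0.1300)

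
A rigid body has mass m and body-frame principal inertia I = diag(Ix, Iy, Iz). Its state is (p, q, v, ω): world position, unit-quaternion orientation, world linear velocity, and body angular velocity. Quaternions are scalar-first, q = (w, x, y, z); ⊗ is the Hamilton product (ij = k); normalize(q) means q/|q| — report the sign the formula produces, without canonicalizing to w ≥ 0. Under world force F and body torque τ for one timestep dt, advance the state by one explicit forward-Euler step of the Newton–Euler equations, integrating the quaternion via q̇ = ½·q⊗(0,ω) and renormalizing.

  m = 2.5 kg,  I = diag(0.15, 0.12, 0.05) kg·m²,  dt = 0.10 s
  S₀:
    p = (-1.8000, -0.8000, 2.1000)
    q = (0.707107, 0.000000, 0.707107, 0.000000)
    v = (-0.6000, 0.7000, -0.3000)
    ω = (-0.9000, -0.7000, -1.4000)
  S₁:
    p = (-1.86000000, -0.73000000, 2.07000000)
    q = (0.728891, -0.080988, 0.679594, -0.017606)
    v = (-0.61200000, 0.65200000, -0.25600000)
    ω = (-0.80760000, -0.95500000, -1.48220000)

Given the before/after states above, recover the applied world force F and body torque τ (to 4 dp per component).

ω₁ − ω₀ = (0.09240000, -0.25500000, -0.08220000)
I·α + gyro = (0.0700, -0.1800, -0.0600)
velocity change Δv = (-0.01200000, -0.04800000, 0.04400000)
F = m·Δv/dt = (-0.3000, -1.2000, 1.1000)

F = (-0.3000, -1.2000, 1.1000)
τ = (0.0700, -0.1800, -0.0600)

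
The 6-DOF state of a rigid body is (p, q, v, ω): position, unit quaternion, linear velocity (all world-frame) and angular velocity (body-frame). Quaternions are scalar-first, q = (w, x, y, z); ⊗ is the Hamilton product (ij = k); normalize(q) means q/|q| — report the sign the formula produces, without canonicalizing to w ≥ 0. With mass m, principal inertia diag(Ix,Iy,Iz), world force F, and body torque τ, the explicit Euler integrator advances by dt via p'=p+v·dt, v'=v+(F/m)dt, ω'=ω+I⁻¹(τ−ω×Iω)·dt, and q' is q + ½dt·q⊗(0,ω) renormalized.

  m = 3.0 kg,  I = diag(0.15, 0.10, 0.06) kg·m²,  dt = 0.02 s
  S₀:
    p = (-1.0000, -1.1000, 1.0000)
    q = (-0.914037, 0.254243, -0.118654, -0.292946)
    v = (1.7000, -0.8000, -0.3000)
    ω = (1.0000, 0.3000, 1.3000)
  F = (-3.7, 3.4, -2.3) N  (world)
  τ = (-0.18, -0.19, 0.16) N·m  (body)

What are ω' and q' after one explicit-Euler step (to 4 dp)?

gyro term ω×Iω = (-0.0156, 0.1170, -0.0150)
(τ − ω×Iω)/I = (-1.0960, -3.0700, 2.9167)
ω + α·dt = (0.9781, 0.2386, 1.3583)
Hamilton product q⊗(0,ω) = (0.1621830, -0.9804034, -0.8976730, -0.9933212)
updated quaternion q' = (-0.9123, 0.2444, -0.1276, -0.3028)

ω' = (0.9781, 0.2386, 1.3583)
q' = (-0.9123, 0.2444, -0.1276, -0.3028)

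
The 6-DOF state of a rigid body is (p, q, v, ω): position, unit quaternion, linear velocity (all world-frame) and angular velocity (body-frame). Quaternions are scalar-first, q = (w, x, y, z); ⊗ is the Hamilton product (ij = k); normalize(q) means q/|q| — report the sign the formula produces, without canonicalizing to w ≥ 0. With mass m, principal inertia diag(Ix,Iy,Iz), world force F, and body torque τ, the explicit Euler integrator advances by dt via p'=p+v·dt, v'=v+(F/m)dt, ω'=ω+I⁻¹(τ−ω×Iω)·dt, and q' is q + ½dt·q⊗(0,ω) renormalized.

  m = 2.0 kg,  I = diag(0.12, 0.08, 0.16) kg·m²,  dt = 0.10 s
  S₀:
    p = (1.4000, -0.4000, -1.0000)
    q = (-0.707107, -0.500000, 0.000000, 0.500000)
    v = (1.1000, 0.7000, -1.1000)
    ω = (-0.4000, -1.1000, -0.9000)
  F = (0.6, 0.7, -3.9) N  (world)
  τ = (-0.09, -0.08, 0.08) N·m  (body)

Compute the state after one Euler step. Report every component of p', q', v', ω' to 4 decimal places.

p' = (1.5100, -0.3300, -1.1100)
q' = (-0.6927, -0.4571, 0.0064, 0.5578)
v' = (1.1300, 0.7350, -1.2950)
ω' = (-0.5410, -1.1820, -0.8390)

angular accel α = (-1.4100, -0.8200, 0.6100)
new body rate ω' = (-0.5410, -1.1820, -0.8390)
Hamilton product q⊗(0,ω) = (0.2500000, 0.8328428, 0.1278177, 1.1863963)
updated quaternion q' = (-0.6927, -0.4571, 0.0064, 0.5578)
a = F/m = (0.3000, 0.3500, -1.9500)
p' = p + v·dt = (1.5100, -0.3300, -1.1100)
new velocity v' = (1.1300, 0.7350, -1.2950)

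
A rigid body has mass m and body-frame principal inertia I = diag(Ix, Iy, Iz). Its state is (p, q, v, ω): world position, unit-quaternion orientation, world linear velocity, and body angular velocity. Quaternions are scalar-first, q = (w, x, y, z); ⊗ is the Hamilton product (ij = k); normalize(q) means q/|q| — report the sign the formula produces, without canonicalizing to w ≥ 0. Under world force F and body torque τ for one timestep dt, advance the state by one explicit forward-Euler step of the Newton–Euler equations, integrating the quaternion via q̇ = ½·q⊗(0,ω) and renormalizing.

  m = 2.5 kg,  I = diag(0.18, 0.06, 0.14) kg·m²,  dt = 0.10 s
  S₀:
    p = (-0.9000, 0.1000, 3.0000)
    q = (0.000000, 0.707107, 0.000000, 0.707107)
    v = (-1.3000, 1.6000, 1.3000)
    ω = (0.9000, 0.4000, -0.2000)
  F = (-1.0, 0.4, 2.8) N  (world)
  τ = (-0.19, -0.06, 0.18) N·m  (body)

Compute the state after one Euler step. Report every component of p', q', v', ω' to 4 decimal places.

a = (-0.4000, 0.1600, 1.1200)
p' = p + v·dt = (-1.0300, 0.2600, 3.1300)
v + (F/m)dt = (-1.3400, 1.6160, 1.4120)
ω×(Iω) gyroscopic = (-0.0064, -0.0072, -0.0432)
α = I⁻¹(τ − ω×Iω) = (-1.0200, -0.8800, 1.5943)
ω + α·dt = (0.7980, 0.3120, -0.0406)
Hamilton product q⊗(0,ω) = (-0.4949749, -0.2828428, 0.7778177, 0.2828428)
q + ½dt·q⊗(0,ω), renormalized = (-0.0247, 0.6921, 0.0388, 0.7203)

p' = (-1.0300, 0.2600, 3.1300)
q' = (-0.0247, 0.6921, 0.0388, 0.7203)
v' = (-1.3400, 1.6160, 1.4120)
ω' = (0.7980, 0.3120, -0.0406)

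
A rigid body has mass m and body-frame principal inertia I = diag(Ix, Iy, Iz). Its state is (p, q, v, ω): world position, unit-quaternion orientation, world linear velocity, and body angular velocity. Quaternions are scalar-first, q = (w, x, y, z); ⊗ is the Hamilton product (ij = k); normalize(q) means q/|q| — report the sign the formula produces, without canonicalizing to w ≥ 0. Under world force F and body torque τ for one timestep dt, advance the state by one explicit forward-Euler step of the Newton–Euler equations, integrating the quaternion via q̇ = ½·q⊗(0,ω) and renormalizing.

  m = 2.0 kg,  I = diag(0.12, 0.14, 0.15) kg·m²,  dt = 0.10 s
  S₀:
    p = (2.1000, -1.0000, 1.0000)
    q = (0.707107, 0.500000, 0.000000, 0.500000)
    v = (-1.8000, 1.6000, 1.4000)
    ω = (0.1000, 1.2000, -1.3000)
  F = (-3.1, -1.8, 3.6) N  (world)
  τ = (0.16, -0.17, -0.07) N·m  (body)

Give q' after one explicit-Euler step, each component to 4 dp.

Hamilton product q⊗(0,ω) = (0.6000000, -0.5292893, 1.5485284, -0.3192391)
updated quaternion q' = (0.7342, 0.4717, 0.0771, 0.4821)

q' = (0.7342, 0.4717, 0.0771, 0.4821)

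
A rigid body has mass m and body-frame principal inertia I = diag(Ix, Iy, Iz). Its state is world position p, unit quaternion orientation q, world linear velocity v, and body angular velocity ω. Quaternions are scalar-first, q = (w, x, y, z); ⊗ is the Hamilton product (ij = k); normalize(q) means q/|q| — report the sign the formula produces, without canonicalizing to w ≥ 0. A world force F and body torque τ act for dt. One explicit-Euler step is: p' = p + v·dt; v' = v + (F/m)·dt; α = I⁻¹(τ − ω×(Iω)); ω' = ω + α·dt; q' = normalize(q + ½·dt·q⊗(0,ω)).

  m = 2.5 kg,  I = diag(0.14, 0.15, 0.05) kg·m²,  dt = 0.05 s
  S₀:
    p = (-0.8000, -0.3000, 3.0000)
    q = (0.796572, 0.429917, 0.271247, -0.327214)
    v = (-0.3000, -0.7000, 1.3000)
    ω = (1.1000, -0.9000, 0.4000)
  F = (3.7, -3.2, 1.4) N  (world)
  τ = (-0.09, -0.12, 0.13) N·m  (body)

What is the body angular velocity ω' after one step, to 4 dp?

gyro term ω×Iω = (0.0360, 0.0396, -0.0099)
(τ − ω×Iω)/I = (-0.9000, -1.0640, 2.7980)
new body rate ω' = (1.0550, -0.9532, 0.5399)

ω' = (1.0550, -0.9532, 0.5399)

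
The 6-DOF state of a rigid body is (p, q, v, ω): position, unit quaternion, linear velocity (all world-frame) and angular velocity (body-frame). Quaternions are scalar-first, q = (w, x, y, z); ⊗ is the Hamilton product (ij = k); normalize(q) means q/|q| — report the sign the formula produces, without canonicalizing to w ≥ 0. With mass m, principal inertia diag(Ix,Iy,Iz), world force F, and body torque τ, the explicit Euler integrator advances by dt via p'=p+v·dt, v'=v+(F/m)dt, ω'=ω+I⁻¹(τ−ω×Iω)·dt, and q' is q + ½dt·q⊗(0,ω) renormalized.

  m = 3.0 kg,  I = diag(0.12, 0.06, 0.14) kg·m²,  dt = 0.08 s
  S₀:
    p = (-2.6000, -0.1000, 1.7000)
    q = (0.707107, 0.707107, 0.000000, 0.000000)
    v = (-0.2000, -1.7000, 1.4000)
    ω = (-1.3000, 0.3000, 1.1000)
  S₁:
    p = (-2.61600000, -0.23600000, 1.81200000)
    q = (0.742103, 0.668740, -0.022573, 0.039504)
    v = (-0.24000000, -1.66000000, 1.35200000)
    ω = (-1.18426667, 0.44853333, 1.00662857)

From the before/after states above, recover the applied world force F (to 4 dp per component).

Δv = v₁−v₀ = (-0.04000000, 0.04000000, -0.04800000)
applied force F = (-1.5000, 1.5000, -1.8000)

F = (-1.5000, 1.5000, -1.8000)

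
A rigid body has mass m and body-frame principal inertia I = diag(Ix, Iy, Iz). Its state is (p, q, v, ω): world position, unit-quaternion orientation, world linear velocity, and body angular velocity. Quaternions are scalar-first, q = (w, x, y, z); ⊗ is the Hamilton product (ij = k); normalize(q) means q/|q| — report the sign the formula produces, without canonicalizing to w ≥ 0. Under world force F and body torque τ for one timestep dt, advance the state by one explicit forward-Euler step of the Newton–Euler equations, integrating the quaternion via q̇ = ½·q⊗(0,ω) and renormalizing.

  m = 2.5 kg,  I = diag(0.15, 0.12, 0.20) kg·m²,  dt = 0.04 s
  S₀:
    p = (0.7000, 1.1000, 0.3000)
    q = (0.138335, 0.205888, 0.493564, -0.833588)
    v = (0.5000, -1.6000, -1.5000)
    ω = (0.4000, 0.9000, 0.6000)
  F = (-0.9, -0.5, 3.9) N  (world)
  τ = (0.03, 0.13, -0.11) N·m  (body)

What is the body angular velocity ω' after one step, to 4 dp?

ω' = (0.3965, 0.9473, 0.5802)

ω×(Iω) gyroscopic = (0.0432, -0.0120, -0.0108)
angular accel α = (-0.0880, 1.1833, -0.4960)
new body rate ω' = (0.3965, 0.9473, 0.5802)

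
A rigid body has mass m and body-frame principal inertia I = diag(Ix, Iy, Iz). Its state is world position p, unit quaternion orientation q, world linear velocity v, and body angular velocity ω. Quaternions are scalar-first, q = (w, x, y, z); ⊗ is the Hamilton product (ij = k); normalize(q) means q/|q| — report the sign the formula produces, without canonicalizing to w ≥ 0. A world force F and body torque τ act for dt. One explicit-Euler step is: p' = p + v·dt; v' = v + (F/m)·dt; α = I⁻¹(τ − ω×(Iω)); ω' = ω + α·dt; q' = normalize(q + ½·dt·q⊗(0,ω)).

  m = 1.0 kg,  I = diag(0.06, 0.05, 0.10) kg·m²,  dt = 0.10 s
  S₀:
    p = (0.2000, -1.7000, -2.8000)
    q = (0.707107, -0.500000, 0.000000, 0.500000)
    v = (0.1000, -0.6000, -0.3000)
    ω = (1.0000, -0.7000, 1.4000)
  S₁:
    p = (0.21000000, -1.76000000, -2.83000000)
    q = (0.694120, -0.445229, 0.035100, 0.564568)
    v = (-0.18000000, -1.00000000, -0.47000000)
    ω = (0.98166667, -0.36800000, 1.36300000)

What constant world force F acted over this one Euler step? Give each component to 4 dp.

F = (-2.8000, -4.0000, -1.7000)

Δv = v₁−v₀ = (-0.28000000, -0.40000000, -0.17000000)
m·(v₁−v₀)/dt = (-2.8000, -4.0000, -1.7000)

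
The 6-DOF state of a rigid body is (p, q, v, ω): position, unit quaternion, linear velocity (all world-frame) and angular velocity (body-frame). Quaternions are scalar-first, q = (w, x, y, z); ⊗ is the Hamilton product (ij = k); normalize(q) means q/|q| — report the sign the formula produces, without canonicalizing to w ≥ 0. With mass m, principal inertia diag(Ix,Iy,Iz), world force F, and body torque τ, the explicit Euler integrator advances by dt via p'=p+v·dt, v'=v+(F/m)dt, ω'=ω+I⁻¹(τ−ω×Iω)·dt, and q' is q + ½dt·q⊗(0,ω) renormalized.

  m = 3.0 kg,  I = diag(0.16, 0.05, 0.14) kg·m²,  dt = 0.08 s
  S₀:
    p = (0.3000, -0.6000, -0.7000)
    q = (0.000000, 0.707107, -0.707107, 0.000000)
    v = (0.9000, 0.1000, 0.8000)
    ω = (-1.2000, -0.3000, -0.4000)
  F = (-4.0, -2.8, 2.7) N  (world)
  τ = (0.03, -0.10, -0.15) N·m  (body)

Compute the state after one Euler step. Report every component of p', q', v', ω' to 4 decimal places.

p' = (0.3720, -0.5920, -0.6360)
q' = (0.0254, 0.7175, -0.6949, -0.0424)
v' = (0.7933, 0.0253, 0.8720)
ω' = (-1.1904, -0.4754, -0.4631)

ω×(Iω) gyroscopic = (0.0108, 0.0096, -0.0396)
(τ − ω×Iω)/I = (0.1200, -2.1920, -0.7886)
ω' = ω + α·dt = (-1.1904, -0.4754, -0.4631)
Hamilton product q⊗(0,ω) = (0.6363963, 0.2828428, 0.2828428, -1.0606605)
q + ½dt·q⊗(0,ω), renormalized = (0.0254, 0.7175, -0.6949, -0.0424)
linear accel F/m = (-1.3333, -0.9333, 0.9000)
new position p' = (0.3720, -0.5920, -0.6360)
v' = v + a·dt = (0.7933, 0.0253, 0.8720)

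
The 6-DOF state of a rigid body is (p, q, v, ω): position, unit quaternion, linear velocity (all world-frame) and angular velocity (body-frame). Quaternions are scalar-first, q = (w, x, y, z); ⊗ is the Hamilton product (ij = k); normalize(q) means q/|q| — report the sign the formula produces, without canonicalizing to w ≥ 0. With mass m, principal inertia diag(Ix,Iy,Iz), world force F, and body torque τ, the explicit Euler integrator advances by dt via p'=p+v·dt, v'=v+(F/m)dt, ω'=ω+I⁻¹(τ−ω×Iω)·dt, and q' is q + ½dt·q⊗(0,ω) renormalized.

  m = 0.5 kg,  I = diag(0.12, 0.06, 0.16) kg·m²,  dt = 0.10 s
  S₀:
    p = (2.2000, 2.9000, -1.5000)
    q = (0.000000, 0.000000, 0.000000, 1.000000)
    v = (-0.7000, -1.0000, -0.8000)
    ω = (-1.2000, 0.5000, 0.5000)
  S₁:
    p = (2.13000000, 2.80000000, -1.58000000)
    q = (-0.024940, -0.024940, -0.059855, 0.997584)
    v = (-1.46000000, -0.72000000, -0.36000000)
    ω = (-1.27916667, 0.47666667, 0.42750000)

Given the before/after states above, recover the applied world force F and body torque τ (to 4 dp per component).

rate change Δω = (-0.07916667, -0.02333333, -0.07250000)
applied torque τ = (-0.0700, 0.0100, -0.0800)
v₁ − v₀ = (-0.76000000, 0.28000000, 0.44000000)
F = m·Δv/dt = (-3.8000, 1.4000, 2.2000)

F = (-3.8000, 1.4000, 2.2000)
τ = (-0.0700, 0.0100, -0.0800)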